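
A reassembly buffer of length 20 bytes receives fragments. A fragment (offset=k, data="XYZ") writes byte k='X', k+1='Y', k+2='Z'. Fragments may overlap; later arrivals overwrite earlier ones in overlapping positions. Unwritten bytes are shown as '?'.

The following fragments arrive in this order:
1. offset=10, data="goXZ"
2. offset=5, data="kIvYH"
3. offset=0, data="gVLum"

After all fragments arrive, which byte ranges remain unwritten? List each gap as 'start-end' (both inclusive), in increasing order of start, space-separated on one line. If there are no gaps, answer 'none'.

Fragment 1: offset=10 len=4
Fragment 2: offset=5 len=5
Fragment 3: offset=0 len=5
Gaps: 14-19

Answer: 14-19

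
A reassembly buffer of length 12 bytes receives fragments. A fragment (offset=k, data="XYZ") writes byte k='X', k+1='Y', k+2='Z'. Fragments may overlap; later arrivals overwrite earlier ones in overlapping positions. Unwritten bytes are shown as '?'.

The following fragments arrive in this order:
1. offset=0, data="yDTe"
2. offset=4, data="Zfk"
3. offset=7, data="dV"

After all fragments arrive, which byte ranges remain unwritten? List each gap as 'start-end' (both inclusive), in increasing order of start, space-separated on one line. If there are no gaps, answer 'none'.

Fragment 1: offset=0 len=4
Fragment 2: offset=4 len=3
Fragment 3: offset=7 len=2
Gaps: 9-11

Answer: 9-11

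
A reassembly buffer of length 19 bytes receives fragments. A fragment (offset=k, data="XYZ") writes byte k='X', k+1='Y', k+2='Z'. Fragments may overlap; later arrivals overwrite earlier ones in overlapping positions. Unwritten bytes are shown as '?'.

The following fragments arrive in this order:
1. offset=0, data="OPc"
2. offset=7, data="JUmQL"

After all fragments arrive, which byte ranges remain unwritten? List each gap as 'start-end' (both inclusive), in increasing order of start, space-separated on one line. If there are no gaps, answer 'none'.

Answer: 3-6 12-18

Derivation:
Fragment 1: offset=0 len=3
Fragment 2: offset=7 len=5
Gaps: 3-6 12-18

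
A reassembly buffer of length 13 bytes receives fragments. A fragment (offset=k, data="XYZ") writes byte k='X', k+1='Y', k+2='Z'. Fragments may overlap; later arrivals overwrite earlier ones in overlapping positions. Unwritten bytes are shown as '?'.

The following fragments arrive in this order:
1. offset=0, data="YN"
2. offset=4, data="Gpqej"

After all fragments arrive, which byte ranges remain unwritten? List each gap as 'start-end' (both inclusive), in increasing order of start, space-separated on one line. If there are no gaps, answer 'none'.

Fragment 1: offset=0 len=2
Fragment 2: offset=4 len=5
Gaps: 2-3 9-12

Answer: 2-3 9-12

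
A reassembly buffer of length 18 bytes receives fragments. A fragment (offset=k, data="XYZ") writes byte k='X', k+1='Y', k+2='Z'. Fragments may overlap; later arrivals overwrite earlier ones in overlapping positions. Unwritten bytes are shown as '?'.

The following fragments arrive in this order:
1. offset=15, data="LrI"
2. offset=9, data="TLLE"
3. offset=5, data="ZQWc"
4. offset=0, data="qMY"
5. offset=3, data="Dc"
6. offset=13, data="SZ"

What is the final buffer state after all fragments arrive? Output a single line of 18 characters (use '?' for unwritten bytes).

Answer: qMYDcZQWcTLLESZLrI

Derivation:
Fragment 1: offset=15 data="LrI" -> buffer=???????????????LrI
Fragment 2: offset=9 data="TLLE" -> buffer=?????????TLLE??LrI
Fragment 3: offset=5 data="ZQWc" -> buffer=?????ZQWcTLLE??LrI
Fragment 4: offset=0 data="qMY" -> buffer=qMY??ZQWcTLLE??LrI
Fragment 5: offset=3 data="Dc" -> buffer=qMYDcZQWcTLLE??LrI
Fragment 6: offset=13 data="SZ" -> buffer=qMYDcZQWcTLLESZLrI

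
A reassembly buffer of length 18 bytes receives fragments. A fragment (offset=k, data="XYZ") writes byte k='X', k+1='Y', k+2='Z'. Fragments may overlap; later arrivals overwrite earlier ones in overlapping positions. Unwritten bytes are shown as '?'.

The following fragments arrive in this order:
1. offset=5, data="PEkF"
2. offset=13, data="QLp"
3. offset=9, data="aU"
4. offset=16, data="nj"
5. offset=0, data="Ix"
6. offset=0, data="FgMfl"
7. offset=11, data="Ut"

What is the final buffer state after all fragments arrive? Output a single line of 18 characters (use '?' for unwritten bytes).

Answer: FgMflPEkFaUUtQLpnj

Derivation:
Fragment 1: offset=5 data="PEkF" -> buffer=?????PEkF?????????
Fragment 2: offset=13 data="QLp" -> buffer=?????PEkF????QLp??
Fragment 3: offset=9 data="aU" -> buffer=?????PEkFaU??QLp??
Fragment 4: offset=16 data="nj" -> buffer=?????PEkFaU??QLpnj
Fragment 5: offset=0 data="Ix" -> buffer=Ix???PEkFaU??QLpnj
Fragment 6: offset=0 data="FgMfl" -> buffer=FgMflPEkFaU??QLpnj
Fragment 7: offset=11 data="Ut" -> buffer=FgMflPEkFaUUtQLpnj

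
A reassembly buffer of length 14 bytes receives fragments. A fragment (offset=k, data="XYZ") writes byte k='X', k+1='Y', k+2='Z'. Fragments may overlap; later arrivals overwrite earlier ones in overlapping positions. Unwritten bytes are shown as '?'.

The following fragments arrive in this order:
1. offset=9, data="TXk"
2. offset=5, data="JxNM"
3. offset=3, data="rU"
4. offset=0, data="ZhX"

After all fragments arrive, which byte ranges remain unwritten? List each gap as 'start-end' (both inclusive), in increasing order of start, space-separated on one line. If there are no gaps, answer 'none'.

Fragment 1: offset=9 len=3
Fragment 2: offset=5 len=4
Fragment 3: offset=3 len=2
Fragment 4: offset=0 len=3
Gaps: 12-13

Answer: 12-13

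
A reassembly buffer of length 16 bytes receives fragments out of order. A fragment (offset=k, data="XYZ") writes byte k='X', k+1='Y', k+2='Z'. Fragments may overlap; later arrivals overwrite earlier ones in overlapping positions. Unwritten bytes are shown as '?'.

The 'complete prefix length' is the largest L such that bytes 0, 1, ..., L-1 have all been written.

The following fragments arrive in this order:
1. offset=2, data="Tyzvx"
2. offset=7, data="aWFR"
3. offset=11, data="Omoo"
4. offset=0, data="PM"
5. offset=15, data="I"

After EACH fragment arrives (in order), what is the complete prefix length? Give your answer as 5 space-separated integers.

Answer: 0 0 0 15 16

Derivation:
Fragment 1: offset=2 data="Tyzvx" -> buffer=??Tyzvx????????? -> prefix_len=0
Fragment 2: offset=7 data="aWFR" -> buffer=??TyzvxaWFR????? -> prefix_len=0
Fragment 3: offset=11 data="Omoo" -> buffer=??TyzvxaWFROmoo? -> prefix_len=0
Fragment 4: offset=0 data="PM" -> buffer=PMTyzvxaWFROmoo? -> prefix_len=15
Fragment 5: offset=15 data="I" -> buffer=PMTyzvxaWFROmooI -> prefix_len=16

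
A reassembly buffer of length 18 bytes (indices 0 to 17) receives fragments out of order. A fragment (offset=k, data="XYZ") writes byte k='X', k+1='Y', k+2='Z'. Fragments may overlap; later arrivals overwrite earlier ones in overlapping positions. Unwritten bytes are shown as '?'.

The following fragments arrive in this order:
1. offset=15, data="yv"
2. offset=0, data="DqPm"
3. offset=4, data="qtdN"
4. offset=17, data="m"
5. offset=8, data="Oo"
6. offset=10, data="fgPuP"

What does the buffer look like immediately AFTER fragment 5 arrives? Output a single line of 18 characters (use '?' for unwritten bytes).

Fragment 1: offset=15 data="yv" -> buffer=???????????????yv?
Fragment 2: offset=0 data="DqPm" -> buffer=DqPm???????????yv?
Fragment 3: offset=4 data="qtdN" -> buffer=DqPmqtdN???????yv?
Fragment 4: offset=17 data="m" -> buffer=DqPmqtdN???????yvm
Fragment 5: offset=8 data="Oo" -> buffer=DqPmqtdNOo?????yvm

Answer: DqPmqtdNOo?????yvm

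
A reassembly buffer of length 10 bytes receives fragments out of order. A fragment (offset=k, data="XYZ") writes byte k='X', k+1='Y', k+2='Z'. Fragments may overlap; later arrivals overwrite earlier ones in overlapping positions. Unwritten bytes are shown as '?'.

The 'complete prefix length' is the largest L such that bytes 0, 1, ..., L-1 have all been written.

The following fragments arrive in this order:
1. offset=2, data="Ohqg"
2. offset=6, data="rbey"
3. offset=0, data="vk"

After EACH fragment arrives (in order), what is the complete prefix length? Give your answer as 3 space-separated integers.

Fragment 1: offset=2 data="Ohqg" -> buffer=??Ohqg???? -> prefix_len=0
Fragment 2: offset=6 data="rbey" -> buffer=??Ohqgrbey -> prefix_len=0
Fragment 3: offset=0 data="vk" -> buffer=vkOhqgrbey -> prefix_len=10

Answer: 0 0 10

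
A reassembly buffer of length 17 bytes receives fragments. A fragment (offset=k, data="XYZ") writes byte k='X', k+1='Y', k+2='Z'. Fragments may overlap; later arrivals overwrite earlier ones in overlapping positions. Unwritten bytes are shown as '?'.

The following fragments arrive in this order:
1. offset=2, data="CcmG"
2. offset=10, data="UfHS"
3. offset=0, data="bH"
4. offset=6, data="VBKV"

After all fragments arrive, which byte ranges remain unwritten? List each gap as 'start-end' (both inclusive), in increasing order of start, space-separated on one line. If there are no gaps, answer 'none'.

Fragment 1: offset=2 len=4
Fragment 2: offset=10 len=4
Fragment 3: offset=0 len=2
Fragment 4: offset=6 len=4
Gaps: 14-16

Answer: 14-16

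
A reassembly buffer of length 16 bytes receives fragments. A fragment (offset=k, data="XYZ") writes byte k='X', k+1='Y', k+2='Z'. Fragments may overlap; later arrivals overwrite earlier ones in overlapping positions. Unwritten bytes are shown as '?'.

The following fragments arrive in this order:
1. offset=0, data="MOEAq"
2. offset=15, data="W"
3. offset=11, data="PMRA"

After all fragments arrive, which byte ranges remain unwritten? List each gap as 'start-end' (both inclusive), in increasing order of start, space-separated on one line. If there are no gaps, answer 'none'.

Answer: 5-10

Derivation:
Fragment 1: offset=0 len=5
Fragment 2: offset=15 len=1
Fragment 3: offset=11 len=4
Gaps: 5-10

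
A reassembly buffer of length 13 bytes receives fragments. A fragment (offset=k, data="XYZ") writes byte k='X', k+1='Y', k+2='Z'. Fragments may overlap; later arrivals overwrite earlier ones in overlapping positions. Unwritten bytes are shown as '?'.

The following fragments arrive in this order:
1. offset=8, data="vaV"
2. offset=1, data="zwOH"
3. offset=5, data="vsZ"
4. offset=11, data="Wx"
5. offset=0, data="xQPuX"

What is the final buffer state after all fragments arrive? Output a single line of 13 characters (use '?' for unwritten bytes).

Answer: xQPuXvsZvaVWx

Derivation:
Fragment 1: offset=8 data="vaV" -> buffer=????????vaV??
Fragment 2: offset=1 data="zwOH" -> buffer=?zwOH???vaV??
Fragment 3: offset=5 data="vsZ" -> buffer=?zwOHvsZvaV??
Fragment 4: offset=11 data="Wx" -> buffer=?zwOHvsZvaVWx
Fragment 5: offset=0 data="xQPuX" -> buffer=xQPuXvsZvaVWx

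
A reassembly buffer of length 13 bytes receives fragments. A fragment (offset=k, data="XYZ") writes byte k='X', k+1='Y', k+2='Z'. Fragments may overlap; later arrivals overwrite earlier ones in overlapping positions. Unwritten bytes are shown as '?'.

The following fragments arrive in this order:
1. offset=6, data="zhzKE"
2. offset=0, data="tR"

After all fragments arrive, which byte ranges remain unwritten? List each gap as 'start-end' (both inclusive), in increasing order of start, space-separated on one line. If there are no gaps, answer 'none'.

Answer: 2-5 11-12

Derivation:
Fragment 1: offset=6 len=5
Fragment 2: offset=0 len=2
Gaps: 2-5 11-12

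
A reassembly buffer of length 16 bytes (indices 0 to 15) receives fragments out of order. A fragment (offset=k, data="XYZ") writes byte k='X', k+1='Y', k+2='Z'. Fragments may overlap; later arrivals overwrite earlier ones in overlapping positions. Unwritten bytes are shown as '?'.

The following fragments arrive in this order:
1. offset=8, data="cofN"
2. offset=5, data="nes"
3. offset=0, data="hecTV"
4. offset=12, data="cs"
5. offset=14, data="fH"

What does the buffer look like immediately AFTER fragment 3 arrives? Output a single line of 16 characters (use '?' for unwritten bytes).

Fragment 1: offset=8 data="cofN" -> buffer=????????cofN????
Fragment 2: offset=5 data="nes" -> buffer=?????nescofN????
Fragment 3: offset=0 data="hecTV" -> buffer=hecTVnescofN????

Answer: hecTVnescofN????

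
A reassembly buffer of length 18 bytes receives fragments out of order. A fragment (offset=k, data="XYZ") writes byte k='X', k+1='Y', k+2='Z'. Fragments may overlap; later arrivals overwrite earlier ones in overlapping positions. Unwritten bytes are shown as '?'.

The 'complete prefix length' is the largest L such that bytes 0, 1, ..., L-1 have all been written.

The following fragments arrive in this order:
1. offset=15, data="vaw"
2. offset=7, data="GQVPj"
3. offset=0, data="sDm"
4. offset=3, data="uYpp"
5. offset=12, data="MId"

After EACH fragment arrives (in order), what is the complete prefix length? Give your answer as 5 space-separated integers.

Fragment 1: offset=15 data="vaw" -> buffer=???????????????vaw -> prefix_len=0
Fragment 2: offset=7 data="GQVPj" -> buffer=???????GQVPj???vaw -> prefix_len=0
Fragment 3: offset=0 data="sDm" -> buffer=sDm????GQVPj???vaw -> prefix_len=3
Fragment 4: offset=3 data="uYpp" -> buffer=sDmuYppGQVPj???vaw -> prefix_len=12
Fragment 5: offset=12 data="MId" -> buffer=sDmuYppGQVPjMIdvaw -> prefix_len=18

Answer: 0 0 3 12 18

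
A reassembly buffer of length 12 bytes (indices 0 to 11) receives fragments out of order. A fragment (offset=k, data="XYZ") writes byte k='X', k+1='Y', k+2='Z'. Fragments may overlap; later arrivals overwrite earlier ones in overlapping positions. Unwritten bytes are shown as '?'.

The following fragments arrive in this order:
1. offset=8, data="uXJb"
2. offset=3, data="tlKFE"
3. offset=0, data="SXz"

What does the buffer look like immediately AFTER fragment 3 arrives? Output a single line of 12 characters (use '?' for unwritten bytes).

Fragment 1: offset=8 data="uXJb" -> buffer=????????uXJb
Fragment 2: offset=3 data="tlKFE" -> buffer=???tlKFEuXJb
Fragment 3: offset=0 data="SXz" -> buffer=SXztlKFEuXJb

Answer: SXztlKFEuXJb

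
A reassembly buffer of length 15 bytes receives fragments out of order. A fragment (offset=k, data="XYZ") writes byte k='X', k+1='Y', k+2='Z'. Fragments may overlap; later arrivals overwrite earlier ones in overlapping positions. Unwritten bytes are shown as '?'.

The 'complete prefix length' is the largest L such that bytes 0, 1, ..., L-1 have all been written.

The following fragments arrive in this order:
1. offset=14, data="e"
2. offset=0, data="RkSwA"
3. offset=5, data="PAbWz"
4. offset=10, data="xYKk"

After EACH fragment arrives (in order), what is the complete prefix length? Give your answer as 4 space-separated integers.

Answer: 0 5 10 15

Derivation:
Fragment 1: offset=14 data="e" -> buffer=??????????????e -> prefix_len=0
Fragment 2: offset=0 data="RkSwA" -> buffer=RkSwA?????????e -> prefix_len=5
Fragment 3: offset=5 data="PAbWz" -> buffer=RkSwAPAbWz????e -> prefix_len=10
Fragment 4: offset=10 data="xYKk" -> buffer=RkSwAPAbWzxYKke -> prefix_len=15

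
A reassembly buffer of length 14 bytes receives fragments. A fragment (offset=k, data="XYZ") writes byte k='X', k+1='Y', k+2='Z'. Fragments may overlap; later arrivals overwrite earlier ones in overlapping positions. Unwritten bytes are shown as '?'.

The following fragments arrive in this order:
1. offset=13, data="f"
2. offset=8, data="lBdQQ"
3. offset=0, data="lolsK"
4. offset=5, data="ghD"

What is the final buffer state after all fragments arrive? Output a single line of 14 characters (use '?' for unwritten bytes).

Fragment 1: offset=13 data="f" -> buffer=?????????????f
Fragment 2: offset=8 data="lBdQQ" -> buffer=????????lBdQQf
Fragment 3: offset=0 data="lolsK" -> buffer=lolsK???lBdQQf
Fragment 4: offset=5 data="ghD" -> buffer=lolsKghDlBdQQf

Answer: lolsKghDlBdQQf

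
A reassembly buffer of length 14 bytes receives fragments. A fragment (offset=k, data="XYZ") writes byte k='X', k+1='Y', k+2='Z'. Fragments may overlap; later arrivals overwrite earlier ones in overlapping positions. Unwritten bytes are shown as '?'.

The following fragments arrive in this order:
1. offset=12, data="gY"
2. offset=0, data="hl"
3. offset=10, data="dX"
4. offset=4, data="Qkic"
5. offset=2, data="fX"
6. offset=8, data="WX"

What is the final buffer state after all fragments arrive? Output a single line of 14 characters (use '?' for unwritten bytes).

Fragment 1: offset=12 data="gY" -> buffer=????????????gY
Fragment 2: offset=0 data="hl" -> buffer=hl??????????gY
Fragment 3: offset=10 data="dX" -> buffer=hl????????dXgY
Fragment 4: offset=4 data="Qkic" -> buffer=hl??Qkic??dXgY
Fragment 5: offset=2 data="fX" -> buffer=hlfXQkic??dXgY
Fragment 6: offset=8 data="WX" -> buffer=hlfXQkicWXdXgY

Answer: hlfXQkicWXdXgY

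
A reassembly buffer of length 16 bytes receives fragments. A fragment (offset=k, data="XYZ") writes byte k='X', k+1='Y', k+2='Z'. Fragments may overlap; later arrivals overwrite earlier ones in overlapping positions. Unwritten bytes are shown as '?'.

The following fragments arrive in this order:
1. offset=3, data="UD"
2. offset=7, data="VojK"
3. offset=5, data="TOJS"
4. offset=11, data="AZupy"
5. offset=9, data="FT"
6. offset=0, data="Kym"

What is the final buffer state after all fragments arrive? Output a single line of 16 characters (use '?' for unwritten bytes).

Answer: KymUDTOJSFTAZupy

Derivation:
Fragment 1: offset=3 data="UD" -> buffer=???UD???????????
Fragment 2: offset=7 data="VojK" -> buffer=???UD??VojK?????
Fragment 3: offset=5 data="TOJS" -> buffer=???UDTOJSjK?????
Fragment 4: offset=11 data="AZupy" -> buffer=???UDTOJSjKAZupy
Fragment 5: offset=9 data="FT" -> buffer=???UDTOJSFTAZupy
Fragment 6: offset=0 data="Kym" -> buffer=KymUDTOJSFTAZupy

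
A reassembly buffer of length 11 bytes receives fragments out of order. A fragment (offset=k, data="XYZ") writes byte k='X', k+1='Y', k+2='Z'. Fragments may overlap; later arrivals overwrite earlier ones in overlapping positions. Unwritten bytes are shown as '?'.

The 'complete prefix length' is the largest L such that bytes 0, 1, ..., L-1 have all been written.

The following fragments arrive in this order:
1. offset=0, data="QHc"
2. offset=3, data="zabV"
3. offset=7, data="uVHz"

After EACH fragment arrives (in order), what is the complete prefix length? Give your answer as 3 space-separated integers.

Answer: 3 7 11

Derivation:
Fragment 1: offset=0 data="QHc" -> buffer=QHc???????? -> prefix_len=3
Fragment 2: offset=3 data="zabV" -> buffer=QHczabV???? -> prefix_len=7
Fragment 3: offset=7 data="uVHz" -> buffer=QHczabVuVHz -> prefix_len=11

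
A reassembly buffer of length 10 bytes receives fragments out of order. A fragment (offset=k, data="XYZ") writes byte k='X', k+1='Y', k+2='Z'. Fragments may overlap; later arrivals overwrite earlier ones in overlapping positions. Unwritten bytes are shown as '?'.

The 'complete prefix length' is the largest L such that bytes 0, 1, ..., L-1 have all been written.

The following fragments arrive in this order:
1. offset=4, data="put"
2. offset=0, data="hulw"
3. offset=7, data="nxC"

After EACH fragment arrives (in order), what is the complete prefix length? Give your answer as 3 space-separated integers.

Fragment 1: offset=4 data="put" -> buffer=????put??? -> prefix_len=0
Fragment 2: offset=0 data="hulw" -> buffer=hulwput??? -> prefix_len=7
Fragment 3: offset=7 data="nxC" -> buffer=hulwputnxC -> prefix_len=10

Answer: 0 7 10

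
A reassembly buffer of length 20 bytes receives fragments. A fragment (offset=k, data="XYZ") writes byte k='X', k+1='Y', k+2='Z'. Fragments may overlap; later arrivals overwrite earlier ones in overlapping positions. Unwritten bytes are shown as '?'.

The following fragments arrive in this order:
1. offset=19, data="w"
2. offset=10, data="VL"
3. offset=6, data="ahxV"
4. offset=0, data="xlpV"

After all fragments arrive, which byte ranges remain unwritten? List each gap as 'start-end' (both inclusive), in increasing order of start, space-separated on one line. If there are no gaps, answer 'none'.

Fragment 1: offset=19 len=1
Fragment 2: offset=10 len=2
Fragment 3: offset=6 len=4
Fragment 4: offset=0 len=4
Gaps: 4-5 12-18

Answer: 4-5 12-18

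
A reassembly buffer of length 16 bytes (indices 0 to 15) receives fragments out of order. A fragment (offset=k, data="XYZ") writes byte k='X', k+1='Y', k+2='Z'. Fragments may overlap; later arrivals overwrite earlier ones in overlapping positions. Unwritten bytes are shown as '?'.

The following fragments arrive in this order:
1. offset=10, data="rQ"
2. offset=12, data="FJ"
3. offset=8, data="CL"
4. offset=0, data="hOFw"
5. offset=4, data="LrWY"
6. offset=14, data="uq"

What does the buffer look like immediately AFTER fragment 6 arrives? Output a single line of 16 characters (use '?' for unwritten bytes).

Fragment 1: offset=10 data="rQ" -> buffer=??????????rQ????
Fragment 2: offset=12 data="FJ" -> buffer=??????????rQFJ??
Fragment 3: offset=8 data="CL" -> buffer=????????CLrQFJ??
Fragment 4: offset=0 data="hOFw" -> buffer=hOFw????CLrQFJ??
Fragment 5: offset=4 data="LrWY" -> buffer=hOFwLrWYCLrQFJ??
Fragment 6: offset=14 data="uq" -> buffer=hOFwLrWYCLrQFJuq

Answer: hOFwLrWYCLrQFJuq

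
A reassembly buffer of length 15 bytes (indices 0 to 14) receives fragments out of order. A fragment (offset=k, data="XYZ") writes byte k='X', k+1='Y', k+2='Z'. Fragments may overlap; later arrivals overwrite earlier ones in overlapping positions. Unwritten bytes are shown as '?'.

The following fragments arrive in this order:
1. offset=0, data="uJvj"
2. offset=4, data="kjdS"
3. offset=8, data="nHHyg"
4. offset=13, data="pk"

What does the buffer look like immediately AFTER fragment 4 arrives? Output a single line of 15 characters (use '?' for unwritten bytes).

Answer: uJvjkjdSnHHygpk

Derivation:
Fragment 1: offset=0 data="uJvj" -> buffer=uJvj???????????
Fragment 2: offset=4 data="kjdS" -> buffer=uJvjkjdS???????
Fragment 3: offset=8 data="nHHyg" -> buffer=uJvjkjdSnHHyg??
Fragment 4: offset=13 data="pk" -> buffer=uJvjkjdSnHHygpk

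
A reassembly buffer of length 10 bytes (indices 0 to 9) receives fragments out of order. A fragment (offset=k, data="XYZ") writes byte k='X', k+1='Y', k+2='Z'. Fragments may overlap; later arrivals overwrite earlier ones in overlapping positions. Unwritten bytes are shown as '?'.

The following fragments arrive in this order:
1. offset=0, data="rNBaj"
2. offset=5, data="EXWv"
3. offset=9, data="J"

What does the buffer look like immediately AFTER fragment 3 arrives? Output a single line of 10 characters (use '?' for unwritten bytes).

Answer: rNBajEXWvJ

Derivation:
Fragment 1: offset=0 data="rNBaj" -> buffer=rNBaj?????
Fragment 2: offset=5 data="EXWv" -> buffer=rNBajEXWv?
Fragment 3: offset=9 data="J" -> buffer=rNBajEXWvJ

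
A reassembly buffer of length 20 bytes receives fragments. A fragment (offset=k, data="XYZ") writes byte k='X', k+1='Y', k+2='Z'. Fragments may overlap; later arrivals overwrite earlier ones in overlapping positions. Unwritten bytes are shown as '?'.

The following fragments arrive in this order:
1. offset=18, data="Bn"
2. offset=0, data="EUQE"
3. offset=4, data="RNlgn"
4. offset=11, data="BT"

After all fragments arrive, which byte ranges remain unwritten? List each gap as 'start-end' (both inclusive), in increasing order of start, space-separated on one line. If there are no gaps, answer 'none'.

Answer: 9-10 13-17

Derivation:
Fragment 1: offset=18 len=2
Fragment 2: offset=0 len=4
Fragment 3: offset=4 len=5
Fragment 4: offset=11 len=2
Gaps: 9-10 13-17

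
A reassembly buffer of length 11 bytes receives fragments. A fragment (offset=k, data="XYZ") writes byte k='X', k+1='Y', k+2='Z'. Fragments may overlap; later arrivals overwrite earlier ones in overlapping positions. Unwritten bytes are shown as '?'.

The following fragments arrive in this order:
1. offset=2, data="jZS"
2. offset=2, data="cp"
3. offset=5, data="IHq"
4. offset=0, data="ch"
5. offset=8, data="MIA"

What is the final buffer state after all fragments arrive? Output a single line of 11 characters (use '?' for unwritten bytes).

Answer: chcpSIHqMIA

Derivation:
Fragment 1: offset=2 data="jZS" -> buffer=??jZS??????
Fragment 2: offset=2 data="cp" -> buffer=??cpS??????
Fragment 3: offset=5 data="IHq" -> buffer=??cpSIHq???
Fragment 4: offset=0 data="ch" -> buffer=chcpSIHq???
Fragment 5: offset=8 data="MIA" -> buffer=chcpSIHqMIA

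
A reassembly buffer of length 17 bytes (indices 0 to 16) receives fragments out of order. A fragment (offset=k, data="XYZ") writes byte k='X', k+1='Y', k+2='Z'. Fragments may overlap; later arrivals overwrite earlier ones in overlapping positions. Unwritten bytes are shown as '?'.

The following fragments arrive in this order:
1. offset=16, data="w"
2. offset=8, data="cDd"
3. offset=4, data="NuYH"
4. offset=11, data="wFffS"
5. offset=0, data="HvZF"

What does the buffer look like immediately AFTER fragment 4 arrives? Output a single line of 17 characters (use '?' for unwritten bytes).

Answer: ????NuYHcDdwFffSw

Derivation:
Fragment 1: offset=16 data="w" -> buffer=????????????????w
Fragment 2: offset=8 data="cDd" -> buffer=????????cDd?????w
Fragment 3: offset=4 data="NuYH" -> buffer=????NuYHcDd?????w
Fragment 4: offset=11 data="wFffS" -> buffer=????NuYHcDdwFffSw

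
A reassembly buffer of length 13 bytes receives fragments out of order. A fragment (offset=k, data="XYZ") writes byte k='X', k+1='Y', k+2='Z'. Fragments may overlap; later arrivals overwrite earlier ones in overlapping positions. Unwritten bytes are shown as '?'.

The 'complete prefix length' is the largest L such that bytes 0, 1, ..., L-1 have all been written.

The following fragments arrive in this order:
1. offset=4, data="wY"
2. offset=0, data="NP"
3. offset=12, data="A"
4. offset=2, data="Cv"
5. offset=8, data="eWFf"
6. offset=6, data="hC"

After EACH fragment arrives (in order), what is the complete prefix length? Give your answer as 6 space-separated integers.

Answer: 0 2 2 6 6 13

Derivation:
Fragment 1: offset=4 data="wY" -> buffer=????wY??????? -> prefix_len=0
Fragment 2: offset=0 data="NP" -> buffer=NP??wY??????? -> prefix_len=2
Fragment 3: offset=12 data="A" -> buffer=NP??wY??????A -> prefix_len=2
Fragment 4: offset=2 data="Cv" -> buffer=NPCvwY??????A -> prefix_len=6
Fragment 5: offset=8 data="eWFf" -> buffer=NPCvwY??eWFfA -> prefix_len=6
Fragment 6: offset=6 data="hC" -> buffer=NPCvwYhCeWFfA -> prefix_len=13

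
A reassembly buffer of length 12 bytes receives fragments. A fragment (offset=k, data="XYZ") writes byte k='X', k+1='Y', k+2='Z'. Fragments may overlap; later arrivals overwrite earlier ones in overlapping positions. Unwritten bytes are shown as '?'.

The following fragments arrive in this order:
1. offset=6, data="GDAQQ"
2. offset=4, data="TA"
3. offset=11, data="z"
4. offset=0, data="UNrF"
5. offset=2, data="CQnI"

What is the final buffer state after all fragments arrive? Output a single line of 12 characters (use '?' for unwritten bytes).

Answer: UNCQnIGDAQQz

Derivation:
Fragment 1: offset=6 data="GDAQQ" -> buffer=??????GDAQQ?
Fragment 2: offset=4 data="TA" -> buffer=????TAGDAQQ?
Fragment 3: offset=11 data="z" -> buffer=????TAGDAQQz
Fragment 4: offset=0 data="UNrF" -> buffer=UNrFTAGDAQQz
Fragment 5: offset=2 data="CQnI" -> buffer=UNCQnIGDAQQz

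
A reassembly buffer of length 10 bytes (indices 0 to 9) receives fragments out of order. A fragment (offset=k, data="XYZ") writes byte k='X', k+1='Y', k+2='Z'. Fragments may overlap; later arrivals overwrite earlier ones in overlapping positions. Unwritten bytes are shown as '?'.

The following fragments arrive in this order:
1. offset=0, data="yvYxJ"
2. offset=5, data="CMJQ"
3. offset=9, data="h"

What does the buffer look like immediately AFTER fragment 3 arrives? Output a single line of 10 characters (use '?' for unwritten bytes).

Answer: yvYxJCMJQh

Derivation:
Fragment 1: offset=0 data="yvYxJ" -> buffer=yvYxJ?????
Fragment 2: offset=5 data="CMJQ" -> buffer=yvYxJCMJQ?
Fragment 3: offset=9 data="h" -> buffer=yvYxJCMJQh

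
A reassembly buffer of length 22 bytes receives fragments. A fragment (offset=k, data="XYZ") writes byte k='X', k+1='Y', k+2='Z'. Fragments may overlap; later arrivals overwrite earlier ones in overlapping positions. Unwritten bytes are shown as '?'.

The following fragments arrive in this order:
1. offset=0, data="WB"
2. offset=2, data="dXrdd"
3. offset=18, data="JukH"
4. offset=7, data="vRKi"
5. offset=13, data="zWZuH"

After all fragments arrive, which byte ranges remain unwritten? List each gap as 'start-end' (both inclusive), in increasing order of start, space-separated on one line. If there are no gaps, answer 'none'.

Answer: 11-12

Derivation:
Fragment 1: offset=0 len=2
Fragment 2: offset=2 len=5
Fragment 3: offset=18 len=4
Fragment 4: offset=7 len=4
Fragment 5: offset=13 len=5
Gaps: 11-12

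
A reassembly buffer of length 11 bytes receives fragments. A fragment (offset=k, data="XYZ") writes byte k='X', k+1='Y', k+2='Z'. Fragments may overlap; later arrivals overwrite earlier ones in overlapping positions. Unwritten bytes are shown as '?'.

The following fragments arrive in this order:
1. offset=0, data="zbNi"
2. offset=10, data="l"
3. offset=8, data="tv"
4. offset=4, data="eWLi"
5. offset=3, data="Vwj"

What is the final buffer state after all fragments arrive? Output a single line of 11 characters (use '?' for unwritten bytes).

Answer: zbNVwjLitvl

Derivation:
Fragment 1: offset=0 data="zbNi" -> buffer=zbNi???????
Fragment 2: offset=10 data="l" -> buffer=zbNi??????l
Fragment 3: offset=8 data="tv" -> buffer=zbNi????tvl
Fragment 4: offset=4 data="eWLi" -> buffer=zbNieWLitvl
Fragment 5: offset=3 data="Vwj" -> buffer=zbNVwjLitvl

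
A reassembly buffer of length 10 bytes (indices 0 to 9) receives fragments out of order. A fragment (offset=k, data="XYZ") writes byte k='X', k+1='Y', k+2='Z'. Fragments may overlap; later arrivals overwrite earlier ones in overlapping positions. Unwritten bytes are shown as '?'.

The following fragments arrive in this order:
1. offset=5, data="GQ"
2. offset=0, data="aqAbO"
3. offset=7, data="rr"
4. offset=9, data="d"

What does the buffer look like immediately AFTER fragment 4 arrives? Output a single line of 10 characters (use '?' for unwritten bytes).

Fragment 1: offset=5 data="GQ" -> buffer=?????GQ???
Fragment 2: offset=0 data="aqAbO" -> buffer=aqAbOGQ???
Fragment 3: offset=7 data="rr" -> buffer=aqAbOGQrr?
Fragment 4: offset=9 data="d" -> buffer=aqAbOGQrrd

Answer: aqAbOGQrrd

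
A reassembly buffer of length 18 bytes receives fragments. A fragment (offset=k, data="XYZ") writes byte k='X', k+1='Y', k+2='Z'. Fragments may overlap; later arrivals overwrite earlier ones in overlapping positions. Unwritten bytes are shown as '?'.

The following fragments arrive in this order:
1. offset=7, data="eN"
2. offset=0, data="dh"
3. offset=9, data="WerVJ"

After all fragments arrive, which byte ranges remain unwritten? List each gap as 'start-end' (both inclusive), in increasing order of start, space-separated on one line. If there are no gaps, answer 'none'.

Answer: 2-6 14-17

Derivation:
Fragment 1: offset=7 len=2
Fragment 2: offset=0 len=2
Fragment 3: offset=9 len=5
Gaps: 2-6 14-17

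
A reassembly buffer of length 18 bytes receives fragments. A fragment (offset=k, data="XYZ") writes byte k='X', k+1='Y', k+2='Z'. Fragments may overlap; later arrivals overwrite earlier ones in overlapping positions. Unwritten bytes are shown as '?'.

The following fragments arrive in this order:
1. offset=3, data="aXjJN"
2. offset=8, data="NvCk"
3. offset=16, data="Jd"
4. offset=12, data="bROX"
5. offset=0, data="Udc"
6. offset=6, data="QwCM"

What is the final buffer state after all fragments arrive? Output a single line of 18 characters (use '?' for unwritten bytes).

Fragment 1: offset=3 data="aXjJN" -> buffer=???aXjJN??????????
Fragment 2: offset=8 data="NvCk" -> buffer=???aXjJNNvCk??????
Fragment 3: offset=16 data="Jd" -> buffer=???aXjJNNvCk????Jd
Fragment 4: offset=12 data="bROX" -> buffer=???aXjJNNvCkbROXJd
Fragment 5: offset=0 data="Udc" -> buffer=UdcaXjJNNvCkbROXJd
Fragment 6: offset=6 data="QwCM" -> buffer=UdcaXjQwCMCkbROXJd

Answer: UdcaXjQwCMCkbROXJd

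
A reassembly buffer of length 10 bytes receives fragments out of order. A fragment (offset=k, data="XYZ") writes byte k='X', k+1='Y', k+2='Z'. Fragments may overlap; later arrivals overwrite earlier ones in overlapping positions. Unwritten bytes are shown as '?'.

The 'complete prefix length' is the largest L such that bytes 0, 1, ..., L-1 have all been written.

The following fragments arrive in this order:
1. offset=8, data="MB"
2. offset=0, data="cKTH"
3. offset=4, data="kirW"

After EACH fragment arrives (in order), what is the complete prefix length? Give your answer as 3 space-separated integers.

Fragment 1: offset=8 data="MB" -> buffer=????????MB -> prefix_len=0
Fragment 2: offset=0 data="cKTH" -> buffer=cKTH????MB -> prefix_len=4
Fragment 3: offset=4 data="kirW" -> buffer=cKTHkirWMB -> prefix_len=10

Answer: 0 4 10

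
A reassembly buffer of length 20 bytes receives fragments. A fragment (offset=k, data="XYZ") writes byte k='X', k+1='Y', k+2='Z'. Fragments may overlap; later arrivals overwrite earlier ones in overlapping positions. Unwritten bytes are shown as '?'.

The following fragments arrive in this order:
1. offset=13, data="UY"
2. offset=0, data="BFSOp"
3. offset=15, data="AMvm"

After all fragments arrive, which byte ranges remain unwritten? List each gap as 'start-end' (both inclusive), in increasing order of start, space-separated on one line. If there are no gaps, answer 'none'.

Fragment 1: offset=13 len=2
Fragment 2: offset=0 len=5
Fragment 3: offset=15 len=4
Gaps: 5-12 19-19

Answer: 5-12 19-19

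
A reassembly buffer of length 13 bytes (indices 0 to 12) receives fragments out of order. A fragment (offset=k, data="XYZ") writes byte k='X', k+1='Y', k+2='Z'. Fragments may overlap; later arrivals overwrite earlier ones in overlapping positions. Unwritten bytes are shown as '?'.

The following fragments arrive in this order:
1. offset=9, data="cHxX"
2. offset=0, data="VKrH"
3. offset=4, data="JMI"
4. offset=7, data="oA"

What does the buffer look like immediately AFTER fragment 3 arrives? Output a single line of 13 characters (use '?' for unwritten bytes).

Fragment 1: offset=9 data="cHxX" -> buffer=?????????cHxX
Fragment 2: offset=0 data="VKrH" -> buffer=VKrH?????cHxX
Fragment 3: offset=4 data="JMI" -> buffer=VKrHJMI??cHxX

Answer: VKrHJMI??cHxX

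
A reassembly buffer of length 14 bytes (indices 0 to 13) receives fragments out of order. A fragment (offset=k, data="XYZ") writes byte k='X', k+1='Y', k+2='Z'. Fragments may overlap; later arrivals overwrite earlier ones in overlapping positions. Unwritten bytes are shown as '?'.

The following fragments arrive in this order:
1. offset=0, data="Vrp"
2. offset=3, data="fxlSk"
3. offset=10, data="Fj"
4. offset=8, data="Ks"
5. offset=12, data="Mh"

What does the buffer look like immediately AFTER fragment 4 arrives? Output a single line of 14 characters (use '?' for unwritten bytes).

Fragment 1: offset=0 data="Vrp" -> buffer=Vrp???????????
Fragment 2: offset=3 data="fxlSk" -> buffer=VrpfxlSk??????
Fragment 3: offset=10 data="Fj" -> buffer=VrpfxlSk??Fj??
Fragment 4: offset=8 data="Ks" -> buffer=VrpfxlSkKsFj??

Answer: VrpfxlSkKsFj??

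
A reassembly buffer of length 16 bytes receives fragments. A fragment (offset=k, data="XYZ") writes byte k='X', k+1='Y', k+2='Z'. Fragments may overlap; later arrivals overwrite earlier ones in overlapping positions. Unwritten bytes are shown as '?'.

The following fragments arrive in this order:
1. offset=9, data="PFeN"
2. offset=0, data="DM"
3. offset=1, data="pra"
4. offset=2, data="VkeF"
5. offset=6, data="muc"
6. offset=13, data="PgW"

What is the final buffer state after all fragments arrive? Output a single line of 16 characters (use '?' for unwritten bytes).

Answer: DpVkeFmucPFeNPgW

Derivation:
Fragment 1: offset=9 data="PFeN" -> buffer=?????????PFeN???
Fragment 2: offset=0 data="DM" -> buffer=DM???????PFeN???
Fragment 3: offset=1 data="pra" -> buffer=Dpra?????PFeN???
Fragment 4: offset=2 data="VkeF" -> buffer=DpVkeF???PFeN???
Fragment 5: offset=6 data="muc" -> buffer=DpVkeFmucPFeN???
Fragment 6: offset=13 data="PgW" -> buffer=DpVkeFmucPFeNPgW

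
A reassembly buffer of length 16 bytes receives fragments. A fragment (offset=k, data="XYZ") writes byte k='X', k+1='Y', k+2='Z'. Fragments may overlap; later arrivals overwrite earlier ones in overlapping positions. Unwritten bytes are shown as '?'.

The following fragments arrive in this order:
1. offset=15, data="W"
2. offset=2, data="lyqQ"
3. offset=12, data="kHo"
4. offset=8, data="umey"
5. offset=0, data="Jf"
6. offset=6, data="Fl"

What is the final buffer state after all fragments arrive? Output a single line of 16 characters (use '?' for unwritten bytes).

Answer: JflyqQFlumeykHoW

Derivation:
Fragment 1: offset=15 data="W" -> buffer=???????????????W
Fragment 2: offset=2 data="lyqQ" -> buffer=??lyqQ?????????W
Fragment 3: offset=12 data="kHo" -> buffer=??lyqQ??????kHoW
Fragment 4: offset=8 data="umey" -> buffer=??lyqQ??umeykHoW
Fragment 5: offset=0 data="Jf" -> buffer=JflyqQ??umeykHoW
Fragment 6: offset=6 data="Fl" -> buffer=JflyqQFlumeykHoW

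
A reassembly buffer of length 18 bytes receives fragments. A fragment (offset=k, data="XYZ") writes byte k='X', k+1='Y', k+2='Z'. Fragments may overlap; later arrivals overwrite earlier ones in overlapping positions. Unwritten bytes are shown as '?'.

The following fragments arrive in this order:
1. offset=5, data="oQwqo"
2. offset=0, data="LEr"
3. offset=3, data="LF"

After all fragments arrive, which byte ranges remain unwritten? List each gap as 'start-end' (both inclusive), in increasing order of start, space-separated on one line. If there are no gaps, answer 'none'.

Fragment 1: offset=5 len=5
Fragment 2: offset=0 len=3
Fragment 3: offset=3 len=2
Gaps: 10-17

Answer: 10-17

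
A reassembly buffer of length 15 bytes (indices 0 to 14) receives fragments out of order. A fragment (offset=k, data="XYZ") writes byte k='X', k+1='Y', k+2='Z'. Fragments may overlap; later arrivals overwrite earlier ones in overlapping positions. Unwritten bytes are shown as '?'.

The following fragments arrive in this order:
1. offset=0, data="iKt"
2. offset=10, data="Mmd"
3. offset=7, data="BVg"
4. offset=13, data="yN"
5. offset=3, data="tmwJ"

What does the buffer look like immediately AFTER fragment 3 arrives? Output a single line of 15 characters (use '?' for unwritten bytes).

Fragment 1: offset=0 data="iKt" -> buffer=iKt????????????
Fragment 2: offset=10 data="Mmd" -> buffer=iKt???????Mmd??
Fragment 3: offset=7 data="BVg" -> buffer=iKt????BVgMmd??

Answer: iKt????BVgMmd??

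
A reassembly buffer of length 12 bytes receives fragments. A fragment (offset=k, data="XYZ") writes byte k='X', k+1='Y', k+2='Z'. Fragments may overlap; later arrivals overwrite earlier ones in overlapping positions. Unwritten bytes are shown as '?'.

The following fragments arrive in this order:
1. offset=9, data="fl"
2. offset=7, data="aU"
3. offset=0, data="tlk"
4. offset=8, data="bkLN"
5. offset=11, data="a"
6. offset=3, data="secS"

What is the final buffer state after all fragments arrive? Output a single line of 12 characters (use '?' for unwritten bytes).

Answer: tlksecSabkLa

Derivation:
Fragment 1: offset=9 data="fl" -> buffer=?????????fl?
Fragment 2: offset=7 data="aU" -> buffer=???????aUfl?
Fragment 3: offset=0 data="tlk" -> buffer=tlk????aUfl?
Fragment 4: offset=8 data="bkLN" -> buffer=tlk????abkLN
Fragment 5: offset=11 data="a" -> buffer=tlk????abkLa
Fragment 6: offset=3 data="secS" -> buffer=tlksecSabkLa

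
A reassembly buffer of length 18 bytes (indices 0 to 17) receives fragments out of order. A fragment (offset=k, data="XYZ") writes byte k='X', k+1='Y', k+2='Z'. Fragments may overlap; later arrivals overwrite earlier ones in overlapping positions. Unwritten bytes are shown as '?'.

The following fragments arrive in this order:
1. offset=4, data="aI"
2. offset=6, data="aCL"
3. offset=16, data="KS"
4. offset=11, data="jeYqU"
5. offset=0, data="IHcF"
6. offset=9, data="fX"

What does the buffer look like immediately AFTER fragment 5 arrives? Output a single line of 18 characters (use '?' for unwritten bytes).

Answer: IHcFaIaCL??jeYqUKS

Derivation:
Fragment 1: offset=4 data="aI" -> buffer=????aI????????????
Fragment 2: offset=6 data="aCL" -> buffer=????aIaCL?????????
Fragment 3: offset=16 data="KS" -> buffer=????aIaCL???????KS
Fragment 4: offset=11 data="jeYqU" -> buffer=????aIaCL??jeYqUKS
Fragment 5: offset=0 data="IHcF" -> buffer=IHcFaIaCL??jeYqUKS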